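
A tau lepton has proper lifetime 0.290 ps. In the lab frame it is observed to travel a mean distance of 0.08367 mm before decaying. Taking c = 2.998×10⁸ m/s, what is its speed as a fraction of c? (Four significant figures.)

d = βγcτ ⇒ βγ = d/(cτ) = 8.367×10^-5 m / (8.6942×10^-5 m) = 0.96237.
β = (βγ)/√(1+(βγ)²) = 0.96237/√1.926156 = 0.6934.

0.6934c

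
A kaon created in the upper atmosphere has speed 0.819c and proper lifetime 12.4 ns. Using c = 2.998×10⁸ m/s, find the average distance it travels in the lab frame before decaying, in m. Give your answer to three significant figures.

5.31 m

γ = 1/√(1 − β²) = 1/√(1 − 0.670761) = 1/√0.329239 = 1/0.573794 = 1.7428.
Lab-frame lifetime: Δt = γτ = 1.7428 × 12.4 ns = 21.611 ns.
Distance: d = vΔt = 0.819 × 2.998×10⁸ m/s × 2.1611×10^-8 s = 5.31 m.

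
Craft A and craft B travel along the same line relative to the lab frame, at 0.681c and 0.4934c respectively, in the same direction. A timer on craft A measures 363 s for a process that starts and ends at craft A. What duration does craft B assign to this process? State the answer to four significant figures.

378.4 s

The velocity of craft A relative to craft B is (0.681 − 0.4934)c / (1 − 0.681×0.4934) = 0.28253c; relative speed 0.28253c.
γ for this relative speed: γ = 1/√(1 − 0.0798232) = 1.0425.
Craft A's interval is proper; time dilation gives Δt_B = γΔτ = 1.0425 × 363 s = 378.4 s.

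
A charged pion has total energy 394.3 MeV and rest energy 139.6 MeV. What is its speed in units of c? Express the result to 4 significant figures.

0.9352c

Total energy E = γmc² gives γ = 394.3/139.6 = 2.8245.
Hence β = √(1 − 1/γ²) = √(1 − 0.125348) = √0.874652 = 0.9352.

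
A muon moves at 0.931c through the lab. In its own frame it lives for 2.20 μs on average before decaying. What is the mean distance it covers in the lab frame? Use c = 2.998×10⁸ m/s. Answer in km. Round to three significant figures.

1.68 km

γ = 1/√(1 − β²) = 1/√(1 − 0.866761) = 1/√0.133239 = 1/0.365019 = 2.7396.
Lab-frame lifetime: Δt = γτ = 2.7396 × 2.20 μs = 6.0271 μs.
Distance: d = vΔt = 0.931 × 2.998×10⁸ m/s × 6.0271×10^-6 s = 1680 m = 1.68 km.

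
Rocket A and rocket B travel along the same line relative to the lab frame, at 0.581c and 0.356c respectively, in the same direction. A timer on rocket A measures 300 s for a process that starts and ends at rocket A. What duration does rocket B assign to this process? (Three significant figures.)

313 s

Transform rocket A's velocity into rocket B's frame: (0.581 − 0.356)/(1 − 0.581·0.356) = 0.225/0.793164, so the relative speed is 0.28367c.
At |u| = 0.28367c, γ = (1 − 0.0804687)^(−1/2) = 1.0428.
Rocket A's interval is proper; time dilation gives Δt_B = γΔτ = 1.0428 × 300 s = 313 s.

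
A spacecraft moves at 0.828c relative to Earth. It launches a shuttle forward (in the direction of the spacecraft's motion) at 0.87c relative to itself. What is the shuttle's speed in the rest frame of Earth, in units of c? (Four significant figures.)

0.9870c

Relativistic velocity addition: u = (u' + v)/(1 + u'v/c²), with u' = 0.87c and v = 0.828c.
Numerator: 0.87 + 0.828 = 1.698. Denominator: 1 + (0.87)(0.828) = 1.72036.
u = 1.698/1.72036 = 0.987, so the speed is 0.9870c.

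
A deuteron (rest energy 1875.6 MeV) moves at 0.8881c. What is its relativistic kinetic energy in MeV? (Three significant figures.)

γ = 1/√(1 − β²) = 1/√(1 − 0.78872161) = 1/√0.21127839 = 1/0.45965 = 2.1756.
Kinetic energy: K = (γ − 1)mc² = (2.1756 − 1) × 1875.6 MeV = 1.1756 × 1875.6 = 2200 MeV.

2200 MeV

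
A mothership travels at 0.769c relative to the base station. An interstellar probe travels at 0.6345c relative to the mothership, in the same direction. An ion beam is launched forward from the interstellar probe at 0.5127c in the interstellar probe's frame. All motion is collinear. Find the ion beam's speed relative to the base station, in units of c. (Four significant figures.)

Apply u = (u'+v)/(1+u'v) twice. Ion beam in the mothership frame: (0.5127+0.6345)/(1+0.5127·0.6345) = 1.1472/1.32530815 = 0.86561c.
That velocity, transformed to the rest frame of the base station: (0.86561+0.769)/(1+0.86561·0.769) = 1.63461/1.66565409 = 0.98136c.

0.9814c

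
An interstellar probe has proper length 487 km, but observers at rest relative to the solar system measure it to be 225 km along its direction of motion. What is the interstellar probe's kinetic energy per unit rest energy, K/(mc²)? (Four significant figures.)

Length contraction gives γ = L₀/L = 487/225 = 2.16444.
Since K = (γ−1)mc², K/(mc²) = 2.16444 − 1 = 1.164.

1.164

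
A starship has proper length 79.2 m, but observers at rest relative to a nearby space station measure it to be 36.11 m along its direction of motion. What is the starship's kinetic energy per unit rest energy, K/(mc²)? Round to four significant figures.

γ = L₀/L = 79.2/36.11 = 2.1933.
Since K = (γ−1)mc², K/(mc²) = 2.1933 − 1 = 1.193.

1.193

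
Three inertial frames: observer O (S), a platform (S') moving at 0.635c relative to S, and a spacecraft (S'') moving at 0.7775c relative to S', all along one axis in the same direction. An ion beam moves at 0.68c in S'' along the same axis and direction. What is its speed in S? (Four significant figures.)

0.9894c

Apply u = (u'+v)/(1+u'v) twice. Ion beam in the platform frame: (0.68+0.7775)/(1+0.68·0.7775) = 1.4575/1.5287 = 0.95342c.
That velocity, transformed to the rest frame of observer O: (0.95342+0.635)/(1+0.95342·0.635) = 1.58842/1.6054217 = 0.98941c.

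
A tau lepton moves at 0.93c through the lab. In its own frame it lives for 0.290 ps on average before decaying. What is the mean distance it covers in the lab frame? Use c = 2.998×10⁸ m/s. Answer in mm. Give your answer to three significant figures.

β² = 0.8649, so γ = 1/√0.1351 = 2.7206.
Lab-frame lifetime: Δt = γτ = 2.7206 × 0.290 ps = 0.78897 ps.
Distance: d = vΔt = 0.93 × 2.998×10⁸ m/s × 7.8897×10^-13 s = 2.20×10^-4 m = 0.220 mm.

0.220 mm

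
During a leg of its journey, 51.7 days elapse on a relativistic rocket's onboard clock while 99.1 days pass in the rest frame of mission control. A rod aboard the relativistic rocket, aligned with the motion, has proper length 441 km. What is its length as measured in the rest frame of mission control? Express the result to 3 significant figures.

γ = Δt/Δτ = 99.1/51.7 = 1.91683.
The rod contracts by the same γ: 441 km / 1.91683 = 230 km.

230 km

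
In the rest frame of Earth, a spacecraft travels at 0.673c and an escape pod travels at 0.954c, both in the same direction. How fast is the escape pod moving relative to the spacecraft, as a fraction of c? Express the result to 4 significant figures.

Transform to the spacecraft's frame: u' = (u − v)/(1 − uv/c²).
u' = (0.954 − 0.673)/(1 − 0.954×0.673) = 0.281/0.357958 = 0.78501.
Speed in the spacecraft's frame: 0.7850c (in the same direction).

0.7850c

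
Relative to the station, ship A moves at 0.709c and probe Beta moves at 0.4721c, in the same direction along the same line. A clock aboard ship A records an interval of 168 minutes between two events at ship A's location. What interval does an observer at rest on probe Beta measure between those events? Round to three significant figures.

Transform ship A's velocity into probe Beta's frame: (0.709 − 0.4721)/(1 − 0.709·0.4721) = 0.2369/0.6652811, so the relative speed is 0.35609c.
γ for this relative speed: γ = 1/√(1 − 0.1268) = 1.0701.
Ship A's interval is proper; time dilation gives Δt_B = γΔτ = 1.0701 × 168 minutes = 180 minutes.

180 minutes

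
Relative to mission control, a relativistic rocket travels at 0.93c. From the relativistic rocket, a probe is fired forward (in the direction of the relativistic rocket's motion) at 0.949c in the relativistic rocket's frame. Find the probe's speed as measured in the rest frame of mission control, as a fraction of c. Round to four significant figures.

0.9981c

In units of c, u = (u' + v)/(1 + u'v) with u' = 0.949 and v = 0.93.
Numerator: 0.949 + 0.93 = 1.879. Denominator: 1 + (0.949)(0.93) = 1.88257.
u = 1.879/1.88257 = 0.9981, so the speed is 0.9981c.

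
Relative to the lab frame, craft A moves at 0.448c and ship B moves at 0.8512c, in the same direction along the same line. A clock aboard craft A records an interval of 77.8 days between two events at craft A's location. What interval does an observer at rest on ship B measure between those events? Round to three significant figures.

The velocity of craft A relative to ship B is (0.448 − 0.8512)c / (1 − 0.448×0.8512) = −0.65173c; relative speed 0.65173c.
At |u| = 0.65173c, γ = (1 − 0.424752)^(−1/2) = 1.3185.
The clock on craft A records proper time, so ship B measures Δt = γΔτ = 1.3185 × 77.8 = 103 days.

103 days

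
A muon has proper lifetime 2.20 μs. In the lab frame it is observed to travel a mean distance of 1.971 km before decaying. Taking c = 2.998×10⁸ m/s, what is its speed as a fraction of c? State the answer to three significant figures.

Lab distance = (lab lifetime)·v = γτ·βc, so βγ = d/(cτ) = 1971/(2.998×10⁸ × 2.200×10^-6) = 2.9884.
With βγ = 2.9884: γ² = 1 + (βγ)² = 9.93053, and β = (βγ)/γ = 2.9884/3.15127 = 0.948.

0.948c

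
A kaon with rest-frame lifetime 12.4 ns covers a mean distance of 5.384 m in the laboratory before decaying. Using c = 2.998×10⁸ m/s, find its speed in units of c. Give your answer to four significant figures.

0.8229c

Lab distance = (lab lifetime)·v = γτ·βc, so βγ = d/(cτ) = 5.384/(2.998×10⁸ × 1.240×10^-8) = 1.4483.
With βγ = 1.4483: γ² = 1 + (βγ)² = 3.09757, and β = (βγ)/γ = 1.4483/1.75999 = 0.8229.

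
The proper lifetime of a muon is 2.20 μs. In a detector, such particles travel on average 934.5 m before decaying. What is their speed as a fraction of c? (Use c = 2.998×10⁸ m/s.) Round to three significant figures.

0.817c

Lab distance = (lab lifetime)·v = γτ·βc, so βγ = d/(cτ) = 934.5/(2.998×10⁸ × 2.200×10^-6) = 1.4169.
With βγ = 1.4169: γ² = 1 + (βγ)² = 3.00761, and β = (βγ)/γ = 1.4169/1.73425 = 0.817.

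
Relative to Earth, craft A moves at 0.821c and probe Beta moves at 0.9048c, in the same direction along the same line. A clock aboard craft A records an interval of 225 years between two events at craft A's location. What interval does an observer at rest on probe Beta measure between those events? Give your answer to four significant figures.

Transform craft A's velocity into probe Beta's frame: (0.821 − 0.9048)/(1 − 0.821·0.9048) = −0.0838/0.2571592, so the relative speed is 0.32587c.
At |u| = 0.32587c, γ = (1 − 0.106191)^(−1/2) = 1.0577.
Craft A's interval is proper; time dilation gives Δt_B = γΔτ = 1.0577 × 225 years = 238.0 years.

238.0 years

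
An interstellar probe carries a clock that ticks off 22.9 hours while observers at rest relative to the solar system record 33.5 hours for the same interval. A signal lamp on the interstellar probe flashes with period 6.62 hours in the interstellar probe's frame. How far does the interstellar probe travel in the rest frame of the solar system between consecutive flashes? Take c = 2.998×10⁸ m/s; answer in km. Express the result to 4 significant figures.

7.629×10^9 km

The time-dilation ratio gives γ = 33.5/22.9 = 1.46288.
β = √(1 − 1/γ²) = 0.72987. Lab-frame period = γτ = 1.46288×6.62 hours = 9.6843 hours. Distance = βc × γτ = 0.72987 × 2.998×10⁸ m/s × 34863.48 s = 7.6287×10^12 m = 7.629×10^9 km.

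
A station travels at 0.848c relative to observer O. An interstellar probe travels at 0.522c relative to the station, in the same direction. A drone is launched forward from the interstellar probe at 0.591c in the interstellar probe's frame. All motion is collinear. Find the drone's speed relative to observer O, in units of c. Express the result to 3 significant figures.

0.987c

Apply u = (u'+v)/(1+u'v) twice. Drone in the station frame: (0.591+0.522)/(1+0.591·0.522) = 1.113/1.308502 = 0.85059c.
That velocity, transformed to the rest frame of observer O: (0.85059+0.848)/(1+0.85059·0.848) = 1.69859/1.72130032 = 0.98681c.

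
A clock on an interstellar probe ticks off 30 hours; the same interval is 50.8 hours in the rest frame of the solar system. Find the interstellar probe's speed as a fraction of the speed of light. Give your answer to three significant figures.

0.807c

γ = Δt/Δτ = 50.8/30 = 1.6933.
β = √(1 − 1/γ²) = √(1 − 0.348764) = √0.651236 = 0.807.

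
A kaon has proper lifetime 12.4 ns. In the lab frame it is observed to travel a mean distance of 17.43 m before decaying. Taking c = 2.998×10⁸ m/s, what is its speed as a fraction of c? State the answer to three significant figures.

Lab distance = (lab lifetime)·v = γτ·βc, so βγ = d/(cτ) = 17.43/(2.998×10⁸ × 1.240×10^-8) = 4.6886.
With βγ = 4.6886: γ² = 1 + (βγ)² = 22.983, and β = (βγ)/γ = 4.6886/4.79406 = 0.978.

0.978c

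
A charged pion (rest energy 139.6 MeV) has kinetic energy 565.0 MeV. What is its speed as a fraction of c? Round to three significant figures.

0.980c

γ = 1 + K/(mc²) = 1 + 565.0/139.6 = 5.0473.
β = √(1 − 1/γ²) = √(1 − 0.0392538) = √0.9607462 = 0.980.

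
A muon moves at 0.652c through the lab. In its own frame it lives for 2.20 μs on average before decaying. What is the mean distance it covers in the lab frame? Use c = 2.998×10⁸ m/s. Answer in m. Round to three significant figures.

β² = 0.425104, so γ = 1/√0.574896 = 1.3189.
Lab-frame lifetime: Δt = γτ = 1.3189 × 2.20 μs = 2.9016 μs.
Distance: d = vΔt = 0.652 × 2.998×10⁸ m/s × 2.9016×10^-6 s = 567 m.

567 m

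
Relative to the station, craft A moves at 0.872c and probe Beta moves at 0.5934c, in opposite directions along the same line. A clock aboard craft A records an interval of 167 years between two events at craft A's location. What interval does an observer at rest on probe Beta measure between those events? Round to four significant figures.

643.2 years

The velocity of craft A relative to probe Beta is (0.872 + 0.5934)c / (1 + 0.872×0.5934) = 0.9657c; relative speed 0.9657c.
At |u| = 0.9657c, γ = (1 − 0.932576)^(−1/2) = 3.8512.
The clock on craft A records proper time, so probe Beta measures Δt = γΔτ = 3.8512 × 167 = 643.2 years.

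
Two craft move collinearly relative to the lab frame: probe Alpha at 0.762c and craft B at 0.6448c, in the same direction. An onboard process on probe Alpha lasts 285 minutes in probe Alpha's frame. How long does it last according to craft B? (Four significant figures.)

Speed of probe Alpha in craft B's frame: u = (v_A − v_B)/(1 − v_A v_B/c²) = (0.762 − 0.6448)/(1 − 0.762×0.6448) = 0.1172/0.5086624 = 0.23041; |u| = 0.23041c.
At |u| = 0.23041c, γ = (1 − 0.0530888)^(−1/2) = 1.0277.
Probe Alpha's interval is proper; time dilation gives Δt_B = γΔτ = 1.0277 × 285 minutes = 292.9 minutes.

292.9 minutes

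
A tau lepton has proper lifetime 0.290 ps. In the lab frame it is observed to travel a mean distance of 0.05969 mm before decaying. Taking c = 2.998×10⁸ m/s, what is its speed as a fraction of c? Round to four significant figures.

Lab distance = (lab lifetime)·v = γτ·βc, so βγ = d/(cτ) = 5.969×10^-5/(2.998×10⁸ × 2.900×10^-13) = 0.68655.
With βγ = 0.68655: γ² = 1 + (βγ)² = 1.471351, and β = (βγ)/γ = 0.68655/1.21299 = 0.5660.

0.5660c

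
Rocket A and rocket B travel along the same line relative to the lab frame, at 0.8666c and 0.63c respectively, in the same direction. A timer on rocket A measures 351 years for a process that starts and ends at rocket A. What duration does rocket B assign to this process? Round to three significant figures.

411 years

Speed of rocket A in rocket B's frame: u = (v_A − v_B)/(1 − v_A v_B/c²) = (0.8666 − 0.63)/(1 − 0.8666×0.63) = 0.2366/0.454042 = 0.5211; |u| = 0.5211c.
At |u| = 0.5211c, γ = (1 − 0.271545)^(−1/2) = 1.1717.
Rocket A's interval is proper; time dilation gives Δt_B = γΔτ = 1.1717 × 351 years = 411 years.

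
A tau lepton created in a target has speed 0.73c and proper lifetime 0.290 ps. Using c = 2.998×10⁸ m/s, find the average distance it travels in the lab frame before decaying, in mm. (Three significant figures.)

γ = 1/√(1 − β²) = 1/√(1 − 0.5329) = 1/√0.4671 = 1/0.683447 = 1.4632.
Lab-frame lifetime: Δt = γτ = 1.4632 × 0.290 ps = 0.42433 ps.
Distance: d = vΔt = 0.73 × 2.998×10⁸ m/s × 4.2433×10^-13 s = 9.29×10^-5 m = 0.0929 mm.

0.0929 mm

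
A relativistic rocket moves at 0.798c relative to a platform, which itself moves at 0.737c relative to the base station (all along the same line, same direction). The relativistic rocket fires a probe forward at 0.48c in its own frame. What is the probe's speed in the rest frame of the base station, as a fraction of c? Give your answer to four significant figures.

0.9881c

Apply u = (u'+v)/(1+u'v) twice. Probe in the platform frame: (0.48+0.798)/(1+0.48·0.798) = 1.278/1.38304 = 0.92405c.
That velocity, transformed to the rest frame of the base station: (0.92405+0.737)/(1+0.92405·0.737) = 1.66105/1.68102485 = 0.98812c.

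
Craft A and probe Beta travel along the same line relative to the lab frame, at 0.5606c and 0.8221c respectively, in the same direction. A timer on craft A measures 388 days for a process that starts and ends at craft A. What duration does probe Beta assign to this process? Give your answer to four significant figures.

443.7 days

Transform craft A's velocity into probe Beta's frame: (0.5606 − 0.8221)/(1 − 0.5606·0.8221) = −0.2615/0.53913074, so the relative speed is 0.48504c.
At |u| = 0.48504c, γ = (1 − 0.235264)^(−1/2) = 1.1435.
Craft A's interval is proper; time dilation gives Δt_B = γΔτ = 1.1435 × 388 days = 443.7 days.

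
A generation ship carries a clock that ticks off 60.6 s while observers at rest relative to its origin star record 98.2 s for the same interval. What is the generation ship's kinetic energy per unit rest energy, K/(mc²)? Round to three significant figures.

0.620

From Δt = γΔτ: γ = 98.2/60.6 = 1.62046.
K/(mc²) = γ − 1 = 1.62046 − 1 = 0.620.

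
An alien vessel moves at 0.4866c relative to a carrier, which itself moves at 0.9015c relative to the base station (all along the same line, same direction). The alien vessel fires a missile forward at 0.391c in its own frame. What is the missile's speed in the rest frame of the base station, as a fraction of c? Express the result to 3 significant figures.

0.984c

First combine the missile and alien vessel (S''→S'): u₁ = (0.391 + 0.4866)/(1 + 0.391×0.4866) = 0.8776/1.1902606 = 0.73732.
Then combine with the carrier (S'→S): u = (0.73732 + 0.9015)/(1 + 0.73732×0.9015) = 1.63882/1.66469398 = 0.98446.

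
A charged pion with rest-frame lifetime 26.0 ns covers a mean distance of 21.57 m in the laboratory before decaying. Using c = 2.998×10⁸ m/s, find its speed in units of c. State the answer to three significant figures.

0.940c

Lab distance = (lab lifetime)·v = γτ·βc, so βγ = d/(cτ) = 21.57/(2.998×10⁸ × 2.600×10^-8) = 2.7672.
With βγ = 2.7672: γ² = 1 + (βγ)² = 8.6574, and β = (βγ)/γ = 2.7672/2.94235 = 0.940.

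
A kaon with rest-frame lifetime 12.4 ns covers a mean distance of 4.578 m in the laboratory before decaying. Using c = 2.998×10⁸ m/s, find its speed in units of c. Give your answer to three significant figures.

Lab distance = (lab lifetime)·v = γτ·βc, so βγ = d/(cτ) = 4.578/(2.998×10⁸ × 1.240×10^-8) = 1.2315.
With βγ = 1.2315: γ² = 1 + (βγ)² = 2.51659, and β = (βγ)/γ = 1.2315/1.58638 = 0.776.

0.776c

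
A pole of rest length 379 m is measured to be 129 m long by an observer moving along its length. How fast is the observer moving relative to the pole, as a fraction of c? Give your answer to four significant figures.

Length contraction gives γ = L₀/L = 379/129 = 2.938.
β = √(1 − 1/γ²) = √0.88415 = 0.9403.

0.9403c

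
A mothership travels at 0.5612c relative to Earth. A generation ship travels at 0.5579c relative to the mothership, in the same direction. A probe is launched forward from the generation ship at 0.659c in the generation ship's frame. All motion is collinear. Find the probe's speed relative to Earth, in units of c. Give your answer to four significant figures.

Apply u = (u'+v)/(1+u'v) twice. Probe in the mothership frame: (0.659+0.5579)/(1+0.659·0.5579) = 1.2169/1.3676561 = 0.88977c.
That velocity, transformed to the rest frame of Earth: (0.88977+0.5612)/(1+0.88977·0.5612) = 1.45097/1.499338924 = 0.96774c.

0.9677c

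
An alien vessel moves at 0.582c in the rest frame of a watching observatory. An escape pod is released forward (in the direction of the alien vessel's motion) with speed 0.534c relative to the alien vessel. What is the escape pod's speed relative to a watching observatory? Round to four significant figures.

0.8514c

In units of c, u = (u' + v)/(1 + u'v) with u' = 0.534 and v = 0.582.
Numerator: 0.534 + 0.582 = 1.116. Denominator: 1 + (0.534)(0.582) = 1.310788.
u = 1.116/1.310788 = 0.8514, so the speed is 0.8514c.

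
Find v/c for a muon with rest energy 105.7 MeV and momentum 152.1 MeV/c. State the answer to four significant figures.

0.8212

βγ = pc/(mc²) = 152.1/105.7 = 1.439.
Since γ² = 1 + (βγ)² = 3.07072, γ = √3.07072 = 1.75235, and β = (βγ)/γ = 1.439/1.75235 = 0.8212.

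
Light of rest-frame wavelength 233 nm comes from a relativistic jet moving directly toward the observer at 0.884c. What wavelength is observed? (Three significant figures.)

57.8 nm

Relativistic Doppler for wavelength: λ_obs = λ_src · √((1−β)/(1+β)).
With β = 0.884: factor = √(0.116/1.884) = 0.24814.
λ_obs = 233 × 0.24814 = 57.8 nm.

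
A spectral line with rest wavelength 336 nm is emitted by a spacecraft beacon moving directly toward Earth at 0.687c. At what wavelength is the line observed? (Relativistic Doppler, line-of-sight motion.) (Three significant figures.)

145 nm

Relativistic Doppler for wavelength: λ_obs = λ_src · √((1−β)/(1+β)).
With β = 0.687: factor = √(0.313/1.687) = 0.43074.
λ_obs = 336 × 0.43074 = 145 nm.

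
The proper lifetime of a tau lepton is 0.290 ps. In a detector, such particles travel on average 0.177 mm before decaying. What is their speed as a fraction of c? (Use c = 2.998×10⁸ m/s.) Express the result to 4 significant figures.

0.8976c

d = βγcτ ⇒ βγ = d/(cτ) = 1.770×10^-4 m / (8.6942×10^-5 m) = 2.0358.
β = (βγ)/√(1+(βγ)²) = 2.0358/√5.14448 = 0.8976.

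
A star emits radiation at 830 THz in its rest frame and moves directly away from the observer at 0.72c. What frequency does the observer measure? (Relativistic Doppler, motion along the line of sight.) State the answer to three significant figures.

335 THz

Relativistic Doppler (source moving away): f_obs = f_src · √((1−β)/(1+β)).
With β = 0.72: factor = √(0.28/1.72) = 0.40347.
f_obs = 830 × 0.40347 = 335 THz.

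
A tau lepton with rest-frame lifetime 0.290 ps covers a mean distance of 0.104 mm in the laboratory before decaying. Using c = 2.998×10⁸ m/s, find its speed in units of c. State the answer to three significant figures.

0.767c

Lab distance = (lab lifetime)·v = γτ·βc, so βγ = d/(cτ) = 1.040×10^-4/(2.998×10⁸ × 2.900×10^-13) = 1.1962.
With βγ = 1.1962: γ² = 1 + (βγ)² = 2.43089, and β = (βγ)/γ = 1.1962/1.55913 = 0.767.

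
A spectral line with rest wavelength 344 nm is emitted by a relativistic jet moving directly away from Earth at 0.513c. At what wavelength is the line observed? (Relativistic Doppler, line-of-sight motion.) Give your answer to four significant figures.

Relativistic Doppler for wavelength: λ_obs = λ_src · √((1+β)/(1−β)).
With β = 0.513: factor = √(1.513/0.487) = 1.7626.
λ_obs = 344 × 1.7626 = 606.3 nm.

606.3 nm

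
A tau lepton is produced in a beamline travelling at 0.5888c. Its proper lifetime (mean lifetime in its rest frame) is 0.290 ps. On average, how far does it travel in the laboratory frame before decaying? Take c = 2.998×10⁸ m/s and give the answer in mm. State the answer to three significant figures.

β² = 0.34668544, so γ = 1/√0.65331456 = 1.2372.
Lab-frame lifetime: Δt = γτ = 1.2372 × 0.290 ps = 0.35879 ps.
Distance: d = vΔt = 0.5888 × 2.998×10⁸ m/s × 3.5879×10^-13 s = 6.33×10^-5 m = 0.0633 mm.

0.0633 mm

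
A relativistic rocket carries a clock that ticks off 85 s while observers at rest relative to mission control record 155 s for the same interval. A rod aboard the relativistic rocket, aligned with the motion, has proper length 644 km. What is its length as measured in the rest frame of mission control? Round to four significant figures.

The time-dilation ratio gives γ = 155/85 = 1.82353.
The rod contracts by the same γ: 644 km / 1.82353 = 353.2 km.

353.2 km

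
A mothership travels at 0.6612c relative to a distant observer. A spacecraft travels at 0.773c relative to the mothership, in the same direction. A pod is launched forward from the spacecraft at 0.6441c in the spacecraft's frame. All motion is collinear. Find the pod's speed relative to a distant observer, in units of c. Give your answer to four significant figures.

First combine the pod and spacecraft (S''→S'): u₁ = (0.6441 + 0.773)/(1 + 0.6441×0.773) = 1.4171/1.4978893 = 0.94606.
Then combine with the mothership (S'→S): u = (0.94606 + 0.6612)/(1 + 0.94606×0.6612) = 1.60726/1.625534872 = 0.98876.

0.9888c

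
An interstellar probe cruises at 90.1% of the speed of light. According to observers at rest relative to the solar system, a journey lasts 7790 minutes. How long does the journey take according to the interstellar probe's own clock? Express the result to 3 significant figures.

3380 minutes

Lorentz factor: γ = (1 − 0.811801)^(−1/2) = 2.3051.
The interstellar probe's clock runs slow as seen from the solar system, so Δτ = Δt/γ = 7790/2.3051 = 3380 minutes.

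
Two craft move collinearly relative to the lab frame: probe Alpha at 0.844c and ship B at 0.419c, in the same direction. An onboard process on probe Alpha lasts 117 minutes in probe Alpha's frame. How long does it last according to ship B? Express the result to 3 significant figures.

155 minutes

The velocity of probe Alpha relative to ship B is (0.844 − 0.419)c / (1 − 0.844×0.419) = 0.65752c; relative speed 0.65752c.
γ for this relative speed: γ = 1/√(1 − 0.432333) = 1.3273.
The clock on probe Alpha records proper time, so ship B measures Δt = γΔτ = 1.3273 × 117 = 155 minutes.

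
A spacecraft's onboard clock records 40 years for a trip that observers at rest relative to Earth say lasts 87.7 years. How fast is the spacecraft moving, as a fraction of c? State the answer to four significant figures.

0.8899c

γ = Δt/Δτ = 87.7/40 = 2.1925.
β = √(1 − 1/γ²) = √(1 − 0.208028) = √0.791972 = 0.8899.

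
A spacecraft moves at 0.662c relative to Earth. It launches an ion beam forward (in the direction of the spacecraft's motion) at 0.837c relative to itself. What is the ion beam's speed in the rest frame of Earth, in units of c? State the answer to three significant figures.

Relativistic velocity addition: u = (u' + v)/(1 + u'v/c²), with u' = 0.837c and v = 0.662c.
Numerator: 0.837 + 0.662 = 1.499. Denominator: 1 + (0.837)(0.662) = 1.554094.
u = 1.499/1.554094 = 0.96455, so the speed is 0.965c.

0.965c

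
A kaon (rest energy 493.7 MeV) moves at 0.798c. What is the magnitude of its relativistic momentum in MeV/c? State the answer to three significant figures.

654 MeV/c

γ = 1/√(1 − β²) = 1/√(1 − 0.636804) = 1/√0.363196 = 1/0.602657 = 1.6593.
Momentum: p = γβ·mc = 1.6593 × 0.798 × 493.7 MeV/c = 654 MeV/c.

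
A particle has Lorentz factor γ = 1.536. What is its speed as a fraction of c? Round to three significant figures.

β = √(1 − 1/γ²) = √(1 − 1/2.359296) = √0.576145 = 0.759.

0.759c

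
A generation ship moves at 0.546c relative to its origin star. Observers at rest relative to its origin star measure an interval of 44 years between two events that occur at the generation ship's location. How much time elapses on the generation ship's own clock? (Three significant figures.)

36.9 years

γ = 1/√(1 − β²) = 1/√(1 − 0.298116) = 1/√0.701884 = 1/0.837785 = 1.1936.
The generation ship's clock runs slow as seen from its origin star, so Δτ = Δt/γ = 44/1.1936 = 36.9 years.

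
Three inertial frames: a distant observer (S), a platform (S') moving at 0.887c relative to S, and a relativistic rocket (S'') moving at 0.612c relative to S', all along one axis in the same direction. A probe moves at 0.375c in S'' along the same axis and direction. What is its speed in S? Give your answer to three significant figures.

First combine the probe and relativistic rocket (S''→S'): u₁ = (0.375 + 0.612)/(1 + 0.375×0.612) = 0.987/1.2295 = 0.80277.
Then combine with the platform (S'→S): u = (0.80277 + 0.887)/(1 + 0.80277×0.887) = 1.68977/1.71205699 = 0.98698.

0.987c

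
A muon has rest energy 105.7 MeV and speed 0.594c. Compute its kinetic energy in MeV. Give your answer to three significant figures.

25.7 MeV

γ = 1/√(1 − β²) = 1/√(1 − 0.352836) = 1/√0.647164 = 1/0.804465 = 1.24306.
Kinetic energy: K = (γ − 1)mc² = (1.24306 − 1) × 105.7 MeV = 0.24306 × 105.7 = 25.7 MeV.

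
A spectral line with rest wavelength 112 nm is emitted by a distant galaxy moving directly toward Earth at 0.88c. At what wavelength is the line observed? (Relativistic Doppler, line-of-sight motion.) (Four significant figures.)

28.30 nm

Relativistic Doppler for wavelength: λ_obs = λ_src · √((1−β)/(1+β)).
With β = 0.88: factor = √(0.12/1.88) = 0.25265.
λ_obs = 112 × 0.25265 = 28.30 nm.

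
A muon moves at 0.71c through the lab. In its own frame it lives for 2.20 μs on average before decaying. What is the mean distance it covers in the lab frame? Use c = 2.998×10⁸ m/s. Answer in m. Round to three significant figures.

665 m

γ = 1/√(1 − β²) = 1/√(1 − 0.5041) = 1/√0.4959 = 1/0.704202 = 1.42.
Lab-frame lifetime: Δt = γτ = 1.42 × 2.20 μs = 3.124 μs.
Distance: d = vΔt = 0.71 × 2.998×10⁸ m/s × 3.1240×10^-6 s = 665 m.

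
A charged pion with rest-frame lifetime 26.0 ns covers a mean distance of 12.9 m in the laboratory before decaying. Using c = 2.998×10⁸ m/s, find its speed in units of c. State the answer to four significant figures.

0.8559c

Let x = d/(cτ) = 12.90 m / (2.998×10⁸ m/s × 2.600×10^-8 s) = 1.6549. Since d = βγcτ, x = βγ = β/√(1−β²).
Solving: β² = x²/(1+x²) = 2.73869/3.73869 = 0.732527, so β = 0.8559.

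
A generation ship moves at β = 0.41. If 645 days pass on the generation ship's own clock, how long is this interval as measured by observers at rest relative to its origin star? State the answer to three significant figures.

707 days

γ = 1/√(1 − β²) = 1/√(1 − 0.1681) = 1/√0.8319 = 1/0.912086 = 1.0964.
Time dilation: Δt = γ·Δτ = 1.0964 × 645 = 707 days.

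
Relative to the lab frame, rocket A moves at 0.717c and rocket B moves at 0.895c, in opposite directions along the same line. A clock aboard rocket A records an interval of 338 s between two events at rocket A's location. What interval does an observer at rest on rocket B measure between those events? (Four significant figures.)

1785 s

The velocity of rocket A relative to rocket B is (0.717 + 0.895)c / (1 + 0.717×0.895) = 0.9819c; relative speed 0.9819c.
γ for this relative speed: γ = 1/√(1 − 0.964128) = 5.2799.
The clock on rocket A records proper time, so rocket B measures Δt = γΔτ = 5.2799 × 338 = 1785 s.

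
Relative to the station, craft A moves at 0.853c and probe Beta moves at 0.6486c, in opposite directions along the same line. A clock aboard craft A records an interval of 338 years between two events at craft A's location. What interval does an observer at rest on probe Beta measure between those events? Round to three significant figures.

1320 years

Transform craft A's velocity into probe Beta's frame: (0.853 + 0.6486)/(1 + 0.853·0.6486) = 1.5016/1.5532558, so the relative speed is 0.96674c.
γ for this relative speed: γ = 1/√(1 − 0.934586) = 3.9099.
Craft A's interval is proper; time dilation gives Δt_B = γΔτ = 3.9099 × 338 years = 1320 years.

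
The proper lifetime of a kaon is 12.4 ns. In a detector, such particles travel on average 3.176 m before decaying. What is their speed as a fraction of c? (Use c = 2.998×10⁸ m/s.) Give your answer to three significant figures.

0.650c

d = βγcτ ⇒ βγ = d/(cτ) = 3.176 m / (3.71752 m) = 0.85433.
β = (βγ)/√(1+(βγ)²) = 0.85433/√1.72988 = 0.650.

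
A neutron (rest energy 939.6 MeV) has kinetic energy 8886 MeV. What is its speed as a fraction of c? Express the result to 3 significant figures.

0.995c

K = (γ−1)mc², so γ = 1 + 8886/939.6 = 10.457.
Then v/c = √(1 − γ⁻²) = √(1 − 0.00914504) = √0.99085496 = 0.995.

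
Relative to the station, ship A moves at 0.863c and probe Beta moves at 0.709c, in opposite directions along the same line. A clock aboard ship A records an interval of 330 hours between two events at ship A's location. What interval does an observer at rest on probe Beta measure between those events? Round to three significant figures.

Speed of ship A in probe Beta's frame: u = (v_A + v_B)/(1 + v_A v_B/c²) = (0.863 + 0.709)/(1 + 0.863×0.709) = 1.572/1.611867 = 0.97527; |u| = 0.97527c.
At |u| = 0.97527c, γ = (1 − 0.951152)^(−1/2) = 4.5246.
The clock on ship A records proper time, so probe Beta measures Δt = γΔτ = 4.5246 × 330 = 1490 hours.

1490 hours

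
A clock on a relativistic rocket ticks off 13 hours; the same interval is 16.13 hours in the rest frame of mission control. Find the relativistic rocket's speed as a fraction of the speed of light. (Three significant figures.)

0.592c

γ = Δt/Δτ = 16.13/13 = 1.2408.
β = √(1 − 1/γ²) = √(1 − 0.649526) = √0.350474 = 0.592.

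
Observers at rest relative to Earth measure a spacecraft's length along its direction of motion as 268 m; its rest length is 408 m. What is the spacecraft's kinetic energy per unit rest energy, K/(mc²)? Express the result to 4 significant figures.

From L = L₀/γ: γ = 408/268 = 1.52239.
K/(mc²) = γ − 1 = 1.52239 − 1 = 0.5224.

0.5224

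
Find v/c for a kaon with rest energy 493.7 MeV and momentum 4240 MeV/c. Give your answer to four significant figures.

pc/(mc²) = 4240/493.7 = 8.5882 = βγ = β/√(1−β²).
So β² = x²/(1 + x²) with x = 8.5882: x² = 73.7572, β² = 73.7572/74.7572 = 0.986623, β = 0.9933.

0.9933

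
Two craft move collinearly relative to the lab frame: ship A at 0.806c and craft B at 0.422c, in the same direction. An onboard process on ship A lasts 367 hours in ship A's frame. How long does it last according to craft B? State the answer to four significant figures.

451.3 hours

Speed of ship A in craft B's frame: u = (v_A − v_B)/(1 − v_A v_B/c²) = (0.806 − 0.422)/(1 − 0.806×0.422) = 0.384/0.659868 = 0.58193; |u| = 0.58193c.
At |u| = 0.58193c, γ = (1 − 0.338643)^(−1/2) = 1.2297.
The clock on ship A records proper time, so craft B measures Δt = γΔτ = 1.2297 × 367 = 451.3 hours.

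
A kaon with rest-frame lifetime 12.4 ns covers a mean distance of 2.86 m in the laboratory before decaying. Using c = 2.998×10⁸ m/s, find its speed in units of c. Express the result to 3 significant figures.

0.610c

d = βγcτ ⇒ βγ = d/(cτ) = 2.860 m / (3.71752 m) = 0.76933.
β = (βγ)/√(1+(βγ)²) = 0.76933/√1.591869 = 0.610.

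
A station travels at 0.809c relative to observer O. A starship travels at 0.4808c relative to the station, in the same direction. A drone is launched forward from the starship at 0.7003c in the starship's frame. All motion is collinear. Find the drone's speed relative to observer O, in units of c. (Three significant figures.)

0.987c

First combine the drone and starship (S''→S'): u₁ = (0.7003 + 0.4808)/(1 + 0.7003×0.4808) = 1.1811/1.33670424 = 0.88359.
Then combine with the station (S'→S): u = (0.88359 + 0.809)/(1 + 0.88359×0.809) = 1.69259/1.71482431 = 0.98703.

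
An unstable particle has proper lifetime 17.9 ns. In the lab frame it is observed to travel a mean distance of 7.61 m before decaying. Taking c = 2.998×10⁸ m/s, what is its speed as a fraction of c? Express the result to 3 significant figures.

d = βγcτ ⇒ βγ = d/(cτ) = 7.610 m / (5.36642 m) = 1.4181.
β = (βγ)/√(1+(βγ)²) = 1.4181/√3.01101 = 0.817.

0.817c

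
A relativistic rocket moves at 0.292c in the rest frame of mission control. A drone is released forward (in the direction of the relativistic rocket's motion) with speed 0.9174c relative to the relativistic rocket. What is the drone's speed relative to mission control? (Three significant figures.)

0.954c

In units of c, u = (u' + v)/(1 + u'v) with u' = 0.9174 and v = 0.292.
Numerator: 0.9174 + 0.292 = 1.2094. Denominator: 1 + (0.9174)(0.292) = 1.2678808.
u = 1.2094/1.2678808 = 0.95388, so the speed is 0.954c.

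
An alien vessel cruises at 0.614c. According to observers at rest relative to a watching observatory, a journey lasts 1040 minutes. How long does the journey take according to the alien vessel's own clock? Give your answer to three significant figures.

821 minutes

γ = 1/√(1 − β²) = 1/√(1 − 0.376996) = 1/√0.623004 = 1/0.789306 = 1.2669.
The alien vessel's clock runs slow as seen from a watching observatory, so Δτ = Δt/γ = 1040/1.2669 = 821 minutes.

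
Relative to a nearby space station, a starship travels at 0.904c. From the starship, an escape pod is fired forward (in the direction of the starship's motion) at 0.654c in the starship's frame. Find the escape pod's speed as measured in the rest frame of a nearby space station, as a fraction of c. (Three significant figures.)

0.979c

Relativistic velocity addition: u = (u' + v)/(1 + u'v/c²), with u' = 0.654c and v = 0.904c.
Numerator: 0.654 + 0.904 = 1.558. Denominator: 1 + (0.654)(0.904) = 1.591216.
u = 1.558/1.591216 = 0.97913, so the speed is 0.979c.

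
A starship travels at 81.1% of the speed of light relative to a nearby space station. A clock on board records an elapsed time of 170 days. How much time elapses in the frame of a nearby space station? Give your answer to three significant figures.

291 days

γ = 1/√(1 − β²) = 1/√(1 − 0.657721) = 1/√0.342279 = 1/0.585046 = 1.7093.
Time dilation: Δt = γ·Δτ = 1.7093 × 170 = 291 days.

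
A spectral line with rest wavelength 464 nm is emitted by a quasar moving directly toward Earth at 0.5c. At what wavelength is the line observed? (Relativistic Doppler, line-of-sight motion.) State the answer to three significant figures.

268 nm

Relativistic Doppler for wavelength: λ_obs = λ_src · √((1−β)/(1+β)).
With β = 0.5: factor = √(0.5/1.5) = 0.57735.
λ_obs = 464 × 0.57735 = 268 nm.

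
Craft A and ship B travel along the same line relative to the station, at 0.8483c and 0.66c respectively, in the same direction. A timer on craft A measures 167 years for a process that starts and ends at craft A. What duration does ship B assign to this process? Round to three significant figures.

185 years

The velocity of craft A relative to ship B is (0.8483 − 0.66)c / (1 − 0.8483×0.66) = 0.42784c; relative speed 0.42784c.
At |u| = 0.42784c, γ = (1 − 0.183047)^(−1/2) = 1.1064.
The clock on craft A records proper time, so ship B measures Δt = γΔτ = 1.1064 × 167 = 185 years.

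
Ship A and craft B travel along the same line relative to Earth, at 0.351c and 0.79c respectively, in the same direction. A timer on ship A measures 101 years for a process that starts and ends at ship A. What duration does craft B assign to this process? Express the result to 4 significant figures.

Transform ship A's velocity into craft B's frame: (0.351 − 0.79)/(1 − 0.351·0.79) = −0.439/0.72271, so the relative speed is 0.60744c.
At |u| = 0.60744c, γ = (1 − 0.368983)^(−1/2) = 1.2589.
The clock on ship A records proper time, so craft B measures Δt = γΔτ = 1.2589 × 101 = 127.1 years.

127.1 years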